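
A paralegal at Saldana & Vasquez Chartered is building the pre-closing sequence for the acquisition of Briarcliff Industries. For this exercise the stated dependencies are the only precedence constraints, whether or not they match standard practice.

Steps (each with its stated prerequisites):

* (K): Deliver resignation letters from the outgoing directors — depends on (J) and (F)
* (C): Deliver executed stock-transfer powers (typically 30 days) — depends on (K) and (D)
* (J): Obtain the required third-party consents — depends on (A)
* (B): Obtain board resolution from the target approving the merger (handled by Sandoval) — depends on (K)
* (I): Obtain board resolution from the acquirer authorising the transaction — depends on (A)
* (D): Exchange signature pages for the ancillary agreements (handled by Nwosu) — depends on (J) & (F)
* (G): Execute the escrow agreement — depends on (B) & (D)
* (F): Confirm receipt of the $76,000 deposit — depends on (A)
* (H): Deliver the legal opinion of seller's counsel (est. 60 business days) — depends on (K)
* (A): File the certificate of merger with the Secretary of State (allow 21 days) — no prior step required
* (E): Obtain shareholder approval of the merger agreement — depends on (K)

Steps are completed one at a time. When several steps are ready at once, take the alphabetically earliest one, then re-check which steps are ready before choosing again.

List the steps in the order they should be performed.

(A) (F) (I) (J) (D) (K) (B) (C) (E) (G) (H)

(A) has no prerequisites → (A) first.
(F), (I) and (J) are all available; (F) has the earlier label → (F).
Ready: (I) and (J). (I) has the earlier label → (I).
Next only (J) has its prerequisites met → (J).
Ready: (D) and (K). (D) has the earlier label → (D).
Next only (K) has its prerequisites met → (K).
(B), (C), (E) and (H) are all available; (B) has the earlier label → (B).
(G) now also ready, so the ready set is {(C), (E), (G), (H)}; (C) has the earlier label → (C).
(E), (G) and (H) are all available; (E) has the earlier label → (E).
Now (G) and (H) have their prerequisites met. (G) has the earlier label, so (G) next.
(H) needed (K), now all done → (H).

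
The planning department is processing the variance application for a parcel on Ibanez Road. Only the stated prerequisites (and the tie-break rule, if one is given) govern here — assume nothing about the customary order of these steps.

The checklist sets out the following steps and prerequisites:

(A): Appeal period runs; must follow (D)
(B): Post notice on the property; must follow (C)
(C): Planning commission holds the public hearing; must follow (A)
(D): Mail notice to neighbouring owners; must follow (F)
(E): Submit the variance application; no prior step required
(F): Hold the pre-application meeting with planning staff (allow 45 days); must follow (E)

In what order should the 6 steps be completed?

(E) has no prerequisites → (E) first.
Next only (F) has its prerequisites met → (F).
That leaves (D) as the only ready step → (D).
(A) is the only step now ready → (A).
(C) needed (A), now all done → (C).
Next only (B) has its prerequisites met → (B).

(E) → (F) → (D) → (A) → (C) → (B)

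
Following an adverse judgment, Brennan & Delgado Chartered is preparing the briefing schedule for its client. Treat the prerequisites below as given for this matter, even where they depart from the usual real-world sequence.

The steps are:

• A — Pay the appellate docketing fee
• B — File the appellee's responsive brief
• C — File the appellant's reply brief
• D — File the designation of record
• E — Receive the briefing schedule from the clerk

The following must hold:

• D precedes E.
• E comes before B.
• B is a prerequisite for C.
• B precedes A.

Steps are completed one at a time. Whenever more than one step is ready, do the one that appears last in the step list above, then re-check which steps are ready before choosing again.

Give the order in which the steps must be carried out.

D → E → B → C → A

D is the only step with nothing outstanding, so it goes first.
Next only E has its prerequisites met → E.
Next only B has its prerequisites met → B.
Now C and A have their prerequisites met. C is listed later, so C next.
Next only A has its prerequisites met → A.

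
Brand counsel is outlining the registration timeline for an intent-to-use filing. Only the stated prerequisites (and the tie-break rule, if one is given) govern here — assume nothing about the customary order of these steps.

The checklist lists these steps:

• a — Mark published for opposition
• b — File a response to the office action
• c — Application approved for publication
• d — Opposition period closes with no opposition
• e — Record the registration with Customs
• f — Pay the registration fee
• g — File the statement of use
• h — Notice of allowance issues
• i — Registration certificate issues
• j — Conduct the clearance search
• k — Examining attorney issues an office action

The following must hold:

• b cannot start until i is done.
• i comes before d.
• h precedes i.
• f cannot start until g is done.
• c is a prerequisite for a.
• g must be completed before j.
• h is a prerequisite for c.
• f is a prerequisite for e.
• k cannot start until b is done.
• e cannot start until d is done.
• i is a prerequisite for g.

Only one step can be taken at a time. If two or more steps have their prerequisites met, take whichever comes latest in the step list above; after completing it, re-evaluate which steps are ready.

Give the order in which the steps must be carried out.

h i g j f d e c b k a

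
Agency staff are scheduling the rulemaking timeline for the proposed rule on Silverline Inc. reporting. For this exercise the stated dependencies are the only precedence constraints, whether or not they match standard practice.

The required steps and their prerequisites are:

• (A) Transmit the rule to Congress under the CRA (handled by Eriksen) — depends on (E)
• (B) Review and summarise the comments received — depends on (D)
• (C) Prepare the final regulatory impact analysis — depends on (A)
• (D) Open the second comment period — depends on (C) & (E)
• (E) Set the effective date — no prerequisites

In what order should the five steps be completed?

(E) (A) (C) (D) (B)

Only (E) has no prerequisites, so it is first.
Next only (A) has its prerequisites met → (A).
Next only (C) has its prerequisites met → (C).
Next only (D) has its prerequisites met → (D).
That leaves (B) as the only ready step → (B).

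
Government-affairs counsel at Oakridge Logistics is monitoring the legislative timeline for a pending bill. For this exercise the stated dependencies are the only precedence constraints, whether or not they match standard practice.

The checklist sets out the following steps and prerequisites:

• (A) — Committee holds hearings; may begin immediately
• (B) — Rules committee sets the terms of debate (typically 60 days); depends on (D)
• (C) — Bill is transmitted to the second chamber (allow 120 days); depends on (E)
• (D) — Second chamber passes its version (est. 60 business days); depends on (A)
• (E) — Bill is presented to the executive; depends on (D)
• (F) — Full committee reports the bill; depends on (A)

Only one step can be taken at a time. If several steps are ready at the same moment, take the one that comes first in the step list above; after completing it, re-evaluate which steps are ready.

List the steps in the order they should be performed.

Only (A) has no prerequisites, so it is first.
Ready: (D) and (F). (D) is listed earlier → (D).
Now (B), (E) and (F) have their prerequisites met. (B) is listed earlier, so (B) next.
Now (E) and (F) have their prerequisites met. (E) is listed earlier, so (E) next.
Ready: (C) and (F). (C) is listed earlier → (C).
(F) is the only step now ready → (F).

(A), (D), (B), (E), (C), (F)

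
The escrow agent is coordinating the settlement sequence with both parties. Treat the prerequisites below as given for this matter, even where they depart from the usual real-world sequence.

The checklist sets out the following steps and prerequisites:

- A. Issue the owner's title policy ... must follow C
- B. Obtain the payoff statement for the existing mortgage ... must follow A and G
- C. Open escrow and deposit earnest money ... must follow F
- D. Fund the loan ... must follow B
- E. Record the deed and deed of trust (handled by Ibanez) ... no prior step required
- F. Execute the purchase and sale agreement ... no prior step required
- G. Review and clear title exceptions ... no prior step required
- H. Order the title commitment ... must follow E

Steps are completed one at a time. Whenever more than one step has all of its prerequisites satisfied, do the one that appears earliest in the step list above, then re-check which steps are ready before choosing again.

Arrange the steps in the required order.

Nothing is required for E, F and G. E is listed earlier → E first.
H now also ready, so the ready set is {F, G, H}; F is listed earlier → F.
C, G and H are all available; C is listed earlier → C.
Ready: A, G and H. A is listed earlier → A.
Ready: G and H. G is listed earlier → G.
Ready: B and H. B is listed earlier → B.
D now also ready, so the ready set is {D, H}; D is listed earlier → D.
H needed E, now all done → H.

E F C A G B D H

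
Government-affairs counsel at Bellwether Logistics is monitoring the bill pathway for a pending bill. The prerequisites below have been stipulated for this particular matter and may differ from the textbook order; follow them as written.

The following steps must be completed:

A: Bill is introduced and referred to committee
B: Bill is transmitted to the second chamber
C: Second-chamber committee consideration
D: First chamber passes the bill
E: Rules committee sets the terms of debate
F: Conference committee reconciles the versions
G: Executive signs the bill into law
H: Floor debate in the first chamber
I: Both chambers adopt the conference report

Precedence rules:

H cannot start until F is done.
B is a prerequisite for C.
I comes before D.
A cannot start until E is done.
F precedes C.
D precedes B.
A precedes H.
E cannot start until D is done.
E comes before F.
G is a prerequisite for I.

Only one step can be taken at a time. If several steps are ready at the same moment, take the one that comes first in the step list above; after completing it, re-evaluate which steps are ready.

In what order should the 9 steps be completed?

G has no prerequisites → G first.
I is the only step now ready → I.
D needed I, now all done → D.
B and E are both available; B is listed earlier → B.
Next only E has its prerequisites met → E.
Ready: A and F. A is listed earlier → A.
That leaves F as the only ready step → F.
C and H are both available; C is listed earlier → C.
That leaves H as the only ready step → H.

G, I, D, B, E, A, F, C, H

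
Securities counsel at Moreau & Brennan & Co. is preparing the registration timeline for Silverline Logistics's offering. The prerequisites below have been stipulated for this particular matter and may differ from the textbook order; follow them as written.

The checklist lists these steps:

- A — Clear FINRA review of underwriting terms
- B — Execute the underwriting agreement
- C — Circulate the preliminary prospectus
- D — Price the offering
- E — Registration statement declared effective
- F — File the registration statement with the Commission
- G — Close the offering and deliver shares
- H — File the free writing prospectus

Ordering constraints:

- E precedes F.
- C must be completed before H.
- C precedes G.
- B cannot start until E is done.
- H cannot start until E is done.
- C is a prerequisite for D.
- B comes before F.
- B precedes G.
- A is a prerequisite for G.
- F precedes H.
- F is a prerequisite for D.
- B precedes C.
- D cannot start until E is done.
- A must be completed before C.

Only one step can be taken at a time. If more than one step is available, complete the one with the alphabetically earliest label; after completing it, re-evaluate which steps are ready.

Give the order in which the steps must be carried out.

A → E → B → C → F → D → G → H

Nothing is required for A and E. A has the earlier label → A first.
E is the only step now ready → E.
Next only B has its prerequisites met → B.
Ready: C and F. C has the earlier label → C.
Now F and G have their prerequisites met. F has the earlier label, so F next.
D, G and H are all available; D has the earlier label → D.
Now G and H have their prerequisites met. G has the earlier label, so G next.
H needed C, E and F, now all done → H.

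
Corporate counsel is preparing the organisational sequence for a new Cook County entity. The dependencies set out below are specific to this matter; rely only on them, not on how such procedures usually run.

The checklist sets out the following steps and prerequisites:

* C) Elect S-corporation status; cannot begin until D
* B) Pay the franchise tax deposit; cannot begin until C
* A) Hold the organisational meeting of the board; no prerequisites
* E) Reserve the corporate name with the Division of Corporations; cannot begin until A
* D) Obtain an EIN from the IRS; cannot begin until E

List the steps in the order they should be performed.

A → E → D → C → B

A is the only step with nothing outstanding, so it goes first.
That leaves E as the only ready step → E.
D is the only step now ready → D.
C needed D, now all done → C.
B is the only step now ready → B.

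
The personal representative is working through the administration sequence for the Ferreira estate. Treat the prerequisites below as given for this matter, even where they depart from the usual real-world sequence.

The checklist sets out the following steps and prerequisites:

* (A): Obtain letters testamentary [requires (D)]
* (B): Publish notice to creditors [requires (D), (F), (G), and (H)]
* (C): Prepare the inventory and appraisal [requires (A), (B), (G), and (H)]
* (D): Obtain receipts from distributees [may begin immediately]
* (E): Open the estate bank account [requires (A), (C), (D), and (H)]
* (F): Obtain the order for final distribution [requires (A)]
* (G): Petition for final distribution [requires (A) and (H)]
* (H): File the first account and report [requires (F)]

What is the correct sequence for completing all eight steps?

Only (D) has no prerequisites, so it is first.
That leaves (A) as the only ready step → (A).
(F) needed (A), now all done → (F).
(H) is the only step now ready → (H).
That leaves (G) as the only ready step → (G).
(B) is the only step now ready → (B).
Next only (C) has its prerequisites met → (C).
(E) needed (A), (C), (D) and (H), now all done → (E).

(D) → (A) → (F) → (H) → (G) → (B) → (C) → (E)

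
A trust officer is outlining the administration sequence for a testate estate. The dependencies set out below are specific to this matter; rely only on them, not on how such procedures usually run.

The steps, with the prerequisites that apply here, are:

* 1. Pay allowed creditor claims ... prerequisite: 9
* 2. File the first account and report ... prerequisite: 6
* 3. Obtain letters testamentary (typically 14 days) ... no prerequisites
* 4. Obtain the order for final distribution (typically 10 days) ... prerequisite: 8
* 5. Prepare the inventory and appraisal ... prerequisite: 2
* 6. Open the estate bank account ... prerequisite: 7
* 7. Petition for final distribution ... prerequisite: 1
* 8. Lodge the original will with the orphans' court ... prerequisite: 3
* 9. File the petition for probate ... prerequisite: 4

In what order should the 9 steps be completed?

3 is the only step with nothing outstanding, so it goes first.
That leaves 8 as the only ready step → 8.
4 needed 8, now all done → 4.
That leaves 9 as the only ready step → 9.
That leaves 1 as the only ready step → 1.
7 is the only step now ready → 7.
That leaves 6 as the only ready step → 6.
2 needed 6, now all done → 2.
That leaves 5 as the only ready step → 5.

3 → 8 → 4 → 9 → 1 → 7 → 6 → 2 → 5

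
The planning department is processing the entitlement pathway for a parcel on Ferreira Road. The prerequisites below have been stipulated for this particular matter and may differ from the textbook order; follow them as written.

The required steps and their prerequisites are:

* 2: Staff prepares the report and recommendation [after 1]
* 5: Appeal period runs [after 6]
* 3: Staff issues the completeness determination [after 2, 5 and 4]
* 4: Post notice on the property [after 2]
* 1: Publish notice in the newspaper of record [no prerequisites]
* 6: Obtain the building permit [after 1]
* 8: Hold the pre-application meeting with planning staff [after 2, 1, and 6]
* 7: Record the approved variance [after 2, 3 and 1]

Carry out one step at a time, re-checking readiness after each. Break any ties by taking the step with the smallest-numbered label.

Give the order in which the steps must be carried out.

1, 2, 4, 6, 5, 3, 7, 8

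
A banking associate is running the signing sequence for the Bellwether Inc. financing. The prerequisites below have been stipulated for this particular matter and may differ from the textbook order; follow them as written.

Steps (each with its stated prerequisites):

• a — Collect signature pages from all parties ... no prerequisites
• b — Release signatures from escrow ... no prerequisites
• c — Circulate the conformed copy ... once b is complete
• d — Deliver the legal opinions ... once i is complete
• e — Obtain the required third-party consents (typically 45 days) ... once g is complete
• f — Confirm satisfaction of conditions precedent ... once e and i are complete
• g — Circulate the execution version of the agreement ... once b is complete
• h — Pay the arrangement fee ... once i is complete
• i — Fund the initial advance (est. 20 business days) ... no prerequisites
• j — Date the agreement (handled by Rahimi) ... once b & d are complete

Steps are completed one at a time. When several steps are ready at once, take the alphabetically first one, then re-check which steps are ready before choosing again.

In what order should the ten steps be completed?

a, b, c, g, e, i, d, f, h, j

a, b and i have no prerequisites; a has the earlier label, so a is first.
b and i are both available; b has the earlier label → b.
c and g now also ready, so the ready set is {c, g, i}; c has the earlier label → c.
g and i are both available; g has the earlier label → g.
Now e and i have their prerequisites met. e has the earlier label, so e next.
Next only i has its prerequisites met → i.
Now d, f and h have their prerequisites met. d has the earlier label, so d next.
Now f, h and j have their prerequisites met. f has the earlier label, so f next.
Now h and j have their prerequisites met. h has the earlier label, so h next.
j is the only step now ready → j.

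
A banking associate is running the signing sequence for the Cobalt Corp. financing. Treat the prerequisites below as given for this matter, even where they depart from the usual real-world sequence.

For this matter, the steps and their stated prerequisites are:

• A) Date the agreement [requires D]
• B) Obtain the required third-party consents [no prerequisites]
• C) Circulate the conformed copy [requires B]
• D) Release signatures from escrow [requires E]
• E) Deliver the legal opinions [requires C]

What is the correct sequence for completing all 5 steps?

B, C, E, D, A

Only B has no prerequisites, so it is first.
C needed B, now all done → C.
E needed C, now all done → E.
Next only D has its prerequisites met → D.
A needed D, now all done → A.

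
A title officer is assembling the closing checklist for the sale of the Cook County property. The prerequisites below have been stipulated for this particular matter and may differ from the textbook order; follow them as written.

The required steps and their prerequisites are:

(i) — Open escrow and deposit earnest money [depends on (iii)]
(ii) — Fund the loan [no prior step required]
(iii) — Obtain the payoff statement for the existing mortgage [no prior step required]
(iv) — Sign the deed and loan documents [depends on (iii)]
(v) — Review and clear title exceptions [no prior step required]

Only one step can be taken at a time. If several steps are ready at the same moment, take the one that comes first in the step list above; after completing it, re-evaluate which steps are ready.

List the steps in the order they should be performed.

(ii), (iii), (i), (iv), (v)

(ii), (iii) and (v) have no prerequisites; (ii) is listed earlier, so (ii) is first.
(iii) and (v) are both available; (iii) is listed earlier → (iii).
Now (i), (iv) and (v) have their prerequisites met. (i) is listed earlier, so (i) next.
Ready: (iv) and (v). (iv) is listed earlier → (iv).
That leaves (v) as the only ready step → (v).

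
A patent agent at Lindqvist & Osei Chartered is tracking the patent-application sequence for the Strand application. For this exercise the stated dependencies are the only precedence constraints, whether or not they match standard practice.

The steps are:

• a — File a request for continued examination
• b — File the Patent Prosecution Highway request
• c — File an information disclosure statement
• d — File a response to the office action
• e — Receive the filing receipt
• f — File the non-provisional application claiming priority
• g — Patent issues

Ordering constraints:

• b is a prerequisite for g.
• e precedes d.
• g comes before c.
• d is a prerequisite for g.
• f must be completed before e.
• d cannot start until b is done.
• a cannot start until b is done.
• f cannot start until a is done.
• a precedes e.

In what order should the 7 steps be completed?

b, a, f, e, d, g, c

b is the only step with nothing outstanding, so it goes first.
Next only a has its prerequisites met → a.
That leaves f as the only ready step → f.
e is the only step now ready → e.
d needed b and e, now all done → d.
g needed b and d, now all done → g.
c needed g, now all done → c.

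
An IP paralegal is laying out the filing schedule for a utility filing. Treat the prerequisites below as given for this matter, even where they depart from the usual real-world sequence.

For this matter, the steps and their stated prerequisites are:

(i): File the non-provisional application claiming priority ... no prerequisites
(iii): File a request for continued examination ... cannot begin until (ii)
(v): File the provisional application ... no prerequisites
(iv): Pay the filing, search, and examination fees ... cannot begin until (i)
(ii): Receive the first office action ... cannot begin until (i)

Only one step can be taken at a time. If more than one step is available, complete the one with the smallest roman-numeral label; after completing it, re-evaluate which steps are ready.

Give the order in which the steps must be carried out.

Nothing is required for (i) and (v). (i) has the earlier label → (i) first.
(ii) and (iv) now also ready, so the ready set is {(ii), (iv), (v)}; (ii) has the earlier label → (ii).
(iii), (iv) and (v) are all available; (iii) has the earlier label → (iii).
Now (iv) and (v) have their prerequisites met. (iv) has the earlier label, so (iv) next.
That leaves (v) as the only ready step → (v).

(i), (ii), (iii), (iv), (v)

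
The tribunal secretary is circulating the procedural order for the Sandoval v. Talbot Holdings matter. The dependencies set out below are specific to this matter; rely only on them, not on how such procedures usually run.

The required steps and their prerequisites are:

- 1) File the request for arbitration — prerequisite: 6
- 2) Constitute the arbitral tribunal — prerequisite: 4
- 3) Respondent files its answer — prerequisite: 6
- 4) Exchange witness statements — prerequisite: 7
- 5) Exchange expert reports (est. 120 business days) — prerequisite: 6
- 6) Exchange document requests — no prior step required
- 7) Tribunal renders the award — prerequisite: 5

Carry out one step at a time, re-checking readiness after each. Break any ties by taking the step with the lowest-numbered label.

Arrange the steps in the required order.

6 has no prerequisites → 6 first.
Now 1, 3 and 5 have their prerequisites met. 1 has the earlier label, so 1 next.
3 and 5 are both available; 3 has the earlier label → 3.
Next only 5 has its prerequisites met → 5.
7 is the only step now ready → 7.
That leaves 4 as the only ready step → 4.
2 needed 4, now all done → 2.

6 → 1 → 3 → 5 → 7 → 4 → 2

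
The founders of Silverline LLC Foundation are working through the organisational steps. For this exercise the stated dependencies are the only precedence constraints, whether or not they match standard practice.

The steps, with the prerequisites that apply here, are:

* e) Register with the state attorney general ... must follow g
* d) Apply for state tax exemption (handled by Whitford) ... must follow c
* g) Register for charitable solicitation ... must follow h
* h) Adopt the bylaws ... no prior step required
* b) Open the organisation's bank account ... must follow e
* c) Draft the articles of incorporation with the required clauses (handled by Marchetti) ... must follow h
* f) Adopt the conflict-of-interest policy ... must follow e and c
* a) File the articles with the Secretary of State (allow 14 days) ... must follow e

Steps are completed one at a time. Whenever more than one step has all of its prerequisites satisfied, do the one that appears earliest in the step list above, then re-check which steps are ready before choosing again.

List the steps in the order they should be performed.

h → g → e → b → c → d → f → a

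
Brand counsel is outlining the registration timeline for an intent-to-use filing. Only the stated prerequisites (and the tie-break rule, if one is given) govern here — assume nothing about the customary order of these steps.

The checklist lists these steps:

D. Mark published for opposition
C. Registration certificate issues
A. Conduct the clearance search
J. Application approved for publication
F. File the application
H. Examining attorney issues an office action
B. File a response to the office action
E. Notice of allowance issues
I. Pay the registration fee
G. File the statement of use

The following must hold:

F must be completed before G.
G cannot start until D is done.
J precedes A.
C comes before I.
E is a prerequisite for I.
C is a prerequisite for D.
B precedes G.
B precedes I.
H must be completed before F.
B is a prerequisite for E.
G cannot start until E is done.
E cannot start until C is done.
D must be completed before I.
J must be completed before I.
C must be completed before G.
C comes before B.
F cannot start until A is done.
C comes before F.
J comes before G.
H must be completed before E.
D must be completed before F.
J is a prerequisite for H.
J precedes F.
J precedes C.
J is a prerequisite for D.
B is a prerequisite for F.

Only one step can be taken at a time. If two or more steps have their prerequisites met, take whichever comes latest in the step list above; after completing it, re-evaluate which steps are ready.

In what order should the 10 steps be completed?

J, H, A, C, B, E, D, I, F, G

J has no prerequisites → J first.
Ready: H, A and C. H is listed later → H.
A and C are both available; A is listed later → A.
C needed J, now all done → C.
B and D are both available; B is listed later → B.
E now also ready, so the ready set is {E, D}; E is listed later → E.
D needed J and C, now all done → D.
Ready: I and F. I is listed later → I.
F needed B, H, J, A, C and D, now all done → F.
That leaves G as the only ready step → G.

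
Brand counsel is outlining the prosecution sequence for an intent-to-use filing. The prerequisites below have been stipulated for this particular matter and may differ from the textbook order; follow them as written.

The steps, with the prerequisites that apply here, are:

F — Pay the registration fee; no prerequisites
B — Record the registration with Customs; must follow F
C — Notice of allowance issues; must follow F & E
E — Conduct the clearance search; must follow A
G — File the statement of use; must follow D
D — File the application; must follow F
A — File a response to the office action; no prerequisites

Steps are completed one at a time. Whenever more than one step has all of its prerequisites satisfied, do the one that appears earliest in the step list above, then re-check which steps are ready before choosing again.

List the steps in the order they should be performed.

F B D G A E C

Nothing is required for F and A. F is listed earlier → F first.
B and D now also ready, so the ready set is {B, D, A}; B is listed earlier → B.
Now D and A have their prerequisites met. D is listed earlier, so D next.
G now also ready, so the ready set is {G, A}; G is listed earlier → G.
Next only A has its prerequisites met → A.
That leaves E as the only ready step → E.
That leaves C as the only ready step → C.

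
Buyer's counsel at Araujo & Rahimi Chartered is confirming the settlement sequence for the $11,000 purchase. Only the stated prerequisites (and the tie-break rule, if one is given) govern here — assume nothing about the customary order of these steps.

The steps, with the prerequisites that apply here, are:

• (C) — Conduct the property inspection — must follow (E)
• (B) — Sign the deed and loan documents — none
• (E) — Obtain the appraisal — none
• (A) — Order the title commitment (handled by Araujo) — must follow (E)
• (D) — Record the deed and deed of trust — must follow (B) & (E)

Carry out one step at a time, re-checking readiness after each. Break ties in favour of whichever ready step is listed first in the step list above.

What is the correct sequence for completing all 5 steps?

(B) (E) (C) (A) (D)

(B) and (E) have no prerequisites; (B) is listed earlier, so (B) is first.
That leaves (E) as the only ready step → (E).
Ready: (C), (A) and (D). (C) is listed earlier → (C).
Now (A) and (D) have their prerequisites met. (A) is listed earlier, so (A) next.
That leaves (D) as the only ready step → (D).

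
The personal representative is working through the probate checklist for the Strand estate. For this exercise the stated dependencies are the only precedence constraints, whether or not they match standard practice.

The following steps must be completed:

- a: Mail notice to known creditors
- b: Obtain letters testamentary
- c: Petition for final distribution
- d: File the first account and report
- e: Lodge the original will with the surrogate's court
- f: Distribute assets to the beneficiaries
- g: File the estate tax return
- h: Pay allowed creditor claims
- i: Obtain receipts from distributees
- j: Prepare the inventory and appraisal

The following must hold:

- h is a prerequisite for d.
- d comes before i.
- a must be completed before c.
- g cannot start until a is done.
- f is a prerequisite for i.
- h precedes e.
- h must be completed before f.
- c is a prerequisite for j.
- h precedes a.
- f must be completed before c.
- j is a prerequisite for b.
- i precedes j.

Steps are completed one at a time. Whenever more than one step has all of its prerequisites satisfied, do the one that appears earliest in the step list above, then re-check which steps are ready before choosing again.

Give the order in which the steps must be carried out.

h, a, d, e, f, c, g, i, j, b

Only h has no prerequisites, so it is first.
a, d, e and f are all available; a is listed earlier → a.
d, e, f and g are all available; d is listed earlier → d.
Now e, f and g have their prerequisites met. e is listed earlier, so e next.
f and g are both available; f is listed earlier → f.
c and i now also ready, so the ready set is {c, g, i}; c is listed earlier → c.
Now g and i have their prerequisites met. g is listed earlier, so g next.
Next only i has its prerequisites met → i.
That leaves j as the only ready step → j.
b needed j, now all done → b.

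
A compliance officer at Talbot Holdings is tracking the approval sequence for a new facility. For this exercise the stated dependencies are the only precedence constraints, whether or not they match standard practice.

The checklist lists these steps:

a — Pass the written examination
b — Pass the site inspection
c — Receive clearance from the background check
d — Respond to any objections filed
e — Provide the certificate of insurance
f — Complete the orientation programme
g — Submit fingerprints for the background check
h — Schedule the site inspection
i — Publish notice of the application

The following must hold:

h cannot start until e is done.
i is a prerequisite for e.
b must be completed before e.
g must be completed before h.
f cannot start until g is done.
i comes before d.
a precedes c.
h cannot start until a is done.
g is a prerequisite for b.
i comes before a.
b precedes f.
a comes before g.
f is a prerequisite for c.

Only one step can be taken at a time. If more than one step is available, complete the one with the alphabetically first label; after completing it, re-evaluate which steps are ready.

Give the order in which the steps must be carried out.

i has no prerequisites → i first.
a and d are both available; a has the earlier label → a.
Now d and g have their prerequisites met. d has the earlier label, so d next.
Next only g has its prerequisites met → g.
b is the only step now ready → b.
e and f are both available; e has the earlier label → e.
h now also ready, so the ready set is {f, h}; f has the earlier label → f.
c now also ready, so the ready set is {c, h}; c has the earlier label → c.
Next only h has its prerequisites met → h.

i a d g b e f c h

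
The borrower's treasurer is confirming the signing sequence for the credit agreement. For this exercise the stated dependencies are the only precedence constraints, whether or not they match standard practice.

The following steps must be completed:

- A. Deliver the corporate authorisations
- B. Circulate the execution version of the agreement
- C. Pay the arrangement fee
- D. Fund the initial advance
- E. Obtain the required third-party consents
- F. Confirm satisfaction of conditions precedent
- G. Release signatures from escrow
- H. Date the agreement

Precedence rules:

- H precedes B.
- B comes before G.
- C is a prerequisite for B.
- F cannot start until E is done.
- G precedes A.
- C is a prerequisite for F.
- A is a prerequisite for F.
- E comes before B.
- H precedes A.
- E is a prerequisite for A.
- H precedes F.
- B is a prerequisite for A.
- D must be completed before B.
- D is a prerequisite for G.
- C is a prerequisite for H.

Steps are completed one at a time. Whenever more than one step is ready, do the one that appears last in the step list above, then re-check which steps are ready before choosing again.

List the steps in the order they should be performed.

E → D → C → H → B → G → A → F

E, D and C have no prerequisites; E is listed later, so E is first.
Ready: D and C. D is listed later → D.
That leaves C as the only ready step → C.
H is the only step now ready → H.
B needed H, E, D and C, now all done → B.
G needed D and B, now all done → G.
A is the only step now ready → A.
F is the only step now ready → F.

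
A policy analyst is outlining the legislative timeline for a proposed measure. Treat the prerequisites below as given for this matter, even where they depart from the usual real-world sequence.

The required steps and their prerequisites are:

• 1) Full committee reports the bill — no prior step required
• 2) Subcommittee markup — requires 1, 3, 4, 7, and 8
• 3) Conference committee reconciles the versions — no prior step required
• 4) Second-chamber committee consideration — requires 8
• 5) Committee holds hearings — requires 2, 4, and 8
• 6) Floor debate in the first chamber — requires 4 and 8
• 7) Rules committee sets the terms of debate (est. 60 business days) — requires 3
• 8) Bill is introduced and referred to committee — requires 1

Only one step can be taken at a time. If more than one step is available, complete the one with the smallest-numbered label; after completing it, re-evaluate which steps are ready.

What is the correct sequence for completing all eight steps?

1 3 7 8 4 2 5 6

1 and 3 have no prerequisites; 1 has the earlier label, so 1 is first.
Ready: 3 and 8. 3 has the earlier label → 3.
7 now also ready, so the ready set is {7, 8}; 7 has the earlier label → 7.
That leaves 8 as the only ready step → 8.
That leaves 4 as the only ready step → 4.
2 and 6 are both available; 2 has the earlier label → 2.
5 now also ready, so the ready set is {5, 6}; 5 has the earlier label → 5.
6 needed 4 and 8, now all done → 6.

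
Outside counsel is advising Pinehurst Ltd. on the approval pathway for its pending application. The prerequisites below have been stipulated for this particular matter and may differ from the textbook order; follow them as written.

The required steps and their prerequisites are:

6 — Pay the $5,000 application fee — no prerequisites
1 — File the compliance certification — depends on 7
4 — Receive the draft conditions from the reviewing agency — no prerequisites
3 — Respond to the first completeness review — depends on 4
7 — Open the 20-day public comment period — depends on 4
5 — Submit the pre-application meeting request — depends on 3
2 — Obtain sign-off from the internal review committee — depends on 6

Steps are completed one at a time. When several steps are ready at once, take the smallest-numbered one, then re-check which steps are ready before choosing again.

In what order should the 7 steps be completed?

4, 3, 5, 6, 2, 7, 1

4 and 6 have no prerequisites; 4 has the earlier label, so 4 is first.
3 and 7 now also ready, so the ready set is {3, 6, 7}; 3 has the earlier label → 3.
5, 6 and 7 are all available; 5 has the earlier label → 5.
6 and 7 are both available; 6 has the earlier label → 6.
Ready: 2 and 7. 2 has the earlier label → 2.
7 is the only step now ready → 7.
1 is the only step now ready → 1.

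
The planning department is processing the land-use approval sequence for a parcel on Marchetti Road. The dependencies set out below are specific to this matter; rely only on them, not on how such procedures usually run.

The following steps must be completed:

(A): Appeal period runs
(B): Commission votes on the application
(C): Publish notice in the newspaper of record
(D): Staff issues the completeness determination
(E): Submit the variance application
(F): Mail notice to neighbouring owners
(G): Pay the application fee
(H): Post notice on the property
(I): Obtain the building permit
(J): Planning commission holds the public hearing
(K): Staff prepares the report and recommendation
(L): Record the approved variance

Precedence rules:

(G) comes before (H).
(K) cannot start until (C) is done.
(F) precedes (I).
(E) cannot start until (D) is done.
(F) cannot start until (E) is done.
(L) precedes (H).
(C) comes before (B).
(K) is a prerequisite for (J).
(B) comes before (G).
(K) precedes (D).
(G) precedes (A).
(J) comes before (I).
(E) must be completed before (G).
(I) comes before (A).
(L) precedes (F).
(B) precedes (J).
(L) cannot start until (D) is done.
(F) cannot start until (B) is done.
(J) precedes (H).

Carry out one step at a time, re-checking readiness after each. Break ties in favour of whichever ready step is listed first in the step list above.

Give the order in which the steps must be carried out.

(C), (B), (K), (D), (E), (G), (J), (L), (F), (H), (I), (A)

(C) is the only step with nothing outstanding, so it goes first.
Now (B) and (K) have their prerequisites met. (B) is listed earlier, so (B) next.
That leaves (K) as the only ready step → (K).
(D) and (J) are both available; (D) is listed earlier → (D).
(E), (J) and (L) are all available; (E) is listed earlier → (E).
Now (G), (J) and (L) have their prerequisites met. (G) is listed earlier, so (G) next.
(J) and (L) are both available; (J) is listed earlier → (J).
(L) is the only step now ready → (L).
Now (F) and (H) have their prerequisites met. (F) is listed earlier, so (F) next.
(I) now also ready, so the ready set is {(H), (I)}; (H) is listed earlier → (H).
(I) is the only step now ready → (I).
Next only (A) has its prerequisites met → (A).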